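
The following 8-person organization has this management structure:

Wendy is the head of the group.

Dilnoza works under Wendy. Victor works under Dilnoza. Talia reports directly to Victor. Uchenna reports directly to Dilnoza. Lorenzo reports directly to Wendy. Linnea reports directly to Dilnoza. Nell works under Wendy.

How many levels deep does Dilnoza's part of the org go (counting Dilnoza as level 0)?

2

The longest chain under Dilnoza runs Dilnoza → Victor → Talia, which is 2 levels below Dilnoza.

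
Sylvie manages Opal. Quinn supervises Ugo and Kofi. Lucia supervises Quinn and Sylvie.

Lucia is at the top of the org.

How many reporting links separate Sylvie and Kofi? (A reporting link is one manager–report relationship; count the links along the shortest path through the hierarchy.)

3

Sylvie is 1 level below Lucia, and Kofi is 2 levels below Lucia (their lowest common manager). The shortest path runs up from Sylvie to Lucia and back down to Kofi: 1 + 2 = 3 links.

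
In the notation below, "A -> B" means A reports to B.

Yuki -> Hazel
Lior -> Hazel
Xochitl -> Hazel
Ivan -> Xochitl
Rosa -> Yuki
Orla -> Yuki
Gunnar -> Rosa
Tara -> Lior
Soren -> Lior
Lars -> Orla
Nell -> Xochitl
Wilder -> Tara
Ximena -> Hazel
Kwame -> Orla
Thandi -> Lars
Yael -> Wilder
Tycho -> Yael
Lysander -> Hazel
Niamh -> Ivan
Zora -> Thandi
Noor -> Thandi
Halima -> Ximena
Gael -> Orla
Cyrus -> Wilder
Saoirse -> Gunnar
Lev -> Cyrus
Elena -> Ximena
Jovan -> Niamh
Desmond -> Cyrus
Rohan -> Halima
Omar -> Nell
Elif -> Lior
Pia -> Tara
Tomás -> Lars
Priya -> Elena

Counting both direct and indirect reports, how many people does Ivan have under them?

2

Ivan directly manages Niamh. Under Niamh: Jovan (1). That's 2 in total.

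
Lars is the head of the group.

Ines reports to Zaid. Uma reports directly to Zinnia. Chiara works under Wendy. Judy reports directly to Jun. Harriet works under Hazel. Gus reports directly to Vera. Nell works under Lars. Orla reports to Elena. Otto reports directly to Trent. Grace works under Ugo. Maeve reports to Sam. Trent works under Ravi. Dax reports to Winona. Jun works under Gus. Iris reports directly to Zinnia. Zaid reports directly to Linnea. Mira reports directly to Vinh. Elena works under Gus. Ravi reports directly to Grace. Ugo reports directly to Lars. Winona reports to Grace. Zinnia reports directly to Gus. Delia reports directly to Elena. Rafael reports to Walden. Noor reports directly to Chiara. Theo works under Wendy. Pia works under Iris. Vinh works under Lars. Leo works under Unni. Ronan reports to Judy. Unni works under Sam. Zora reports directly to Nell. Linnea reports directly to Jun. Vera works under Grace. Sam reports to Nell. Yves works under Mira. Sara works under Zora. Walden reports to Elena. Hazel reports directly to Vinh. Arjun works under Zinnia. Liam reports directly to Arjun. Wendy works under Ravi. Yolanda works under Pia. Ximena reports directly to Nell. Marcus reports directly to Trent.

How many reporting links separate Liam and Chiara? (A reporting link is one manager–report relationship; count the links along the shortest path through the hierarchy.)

8

Liam is 5 levels below Grace, and Chiara is 3 levels below Grace (their lowest common manager). The shortest path runs up from Liam to Grace and back down to Chiara: 5 + 3 = 8 links.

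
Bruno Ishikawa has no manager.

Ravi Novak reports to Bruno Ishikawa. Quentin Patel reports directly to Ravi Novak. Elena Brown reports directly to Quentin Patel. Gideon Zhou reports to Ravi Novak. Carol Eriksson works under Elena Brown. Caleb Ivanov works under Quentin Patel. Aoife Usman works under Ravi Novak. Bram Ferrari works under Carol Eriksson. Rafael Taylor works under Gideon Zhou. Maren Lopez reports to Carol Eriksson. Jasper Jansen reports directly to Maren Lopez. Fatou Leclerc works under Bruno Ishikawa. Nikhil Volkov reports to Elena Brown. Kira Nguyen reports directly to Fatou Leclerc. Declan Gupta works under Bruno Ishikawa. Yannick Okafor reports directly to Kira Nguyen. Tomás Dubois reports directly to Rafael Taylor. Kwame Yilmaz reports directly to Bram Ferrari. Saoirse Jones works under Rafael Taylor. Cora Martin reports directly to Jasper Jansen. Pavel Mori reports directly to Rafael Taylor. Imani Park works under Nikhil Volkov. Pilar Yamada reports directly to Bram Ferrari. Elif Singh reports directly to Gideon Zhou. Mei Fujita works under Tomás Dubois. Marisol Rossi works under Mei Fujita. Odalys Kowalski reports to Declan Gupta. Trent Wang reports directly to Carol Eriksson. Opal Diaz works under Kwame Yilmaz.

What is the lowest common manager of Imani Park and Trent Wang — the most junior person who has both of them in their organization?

Imani Park's chain of managers is Nikhil Volkov, Elena Brown, Quentin Patel, Ravi Novak, Bruno Ishikawa. Trent Wang's chain of managers is Carol Eriksson, Elena Brown, Quentin Patel, Ravi Novak, Bruno Ishikawa. The first manager that appears in both chains is Elena Brown.

Elena Brown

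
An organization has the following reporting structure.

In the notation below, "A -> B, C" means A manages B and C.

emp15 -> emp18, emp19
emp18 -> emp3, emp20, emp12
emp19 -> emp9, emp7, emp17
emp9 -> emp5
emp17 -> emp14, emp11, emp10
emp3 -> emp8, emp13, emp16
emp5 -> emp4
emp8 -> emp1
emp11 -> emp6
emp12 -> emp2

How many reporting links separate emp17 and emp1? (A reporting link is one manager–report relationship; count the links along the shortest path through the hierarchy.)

emp17 is 2 levels below emp15, and emp1 is 4 levels below emp15 (their lowest common manager). The shortest path runs up from emp17 to emp15 and back down to emp1: 2 + 4 = 6 links.

6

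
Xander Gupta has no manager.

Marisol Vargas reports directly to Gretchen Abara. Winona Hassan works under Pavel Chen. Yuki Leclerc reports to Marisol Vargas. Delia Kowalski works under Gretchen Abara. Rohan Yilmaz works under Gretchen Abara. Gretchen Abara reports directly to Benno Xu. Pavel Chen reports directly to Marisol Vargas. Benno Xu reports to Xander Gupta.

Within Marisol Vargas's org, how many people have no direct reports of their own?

The people in Marisol Vargas's organization with no one reporting to them are Yuki Leclerc, Winona Hassan. That is 2.

2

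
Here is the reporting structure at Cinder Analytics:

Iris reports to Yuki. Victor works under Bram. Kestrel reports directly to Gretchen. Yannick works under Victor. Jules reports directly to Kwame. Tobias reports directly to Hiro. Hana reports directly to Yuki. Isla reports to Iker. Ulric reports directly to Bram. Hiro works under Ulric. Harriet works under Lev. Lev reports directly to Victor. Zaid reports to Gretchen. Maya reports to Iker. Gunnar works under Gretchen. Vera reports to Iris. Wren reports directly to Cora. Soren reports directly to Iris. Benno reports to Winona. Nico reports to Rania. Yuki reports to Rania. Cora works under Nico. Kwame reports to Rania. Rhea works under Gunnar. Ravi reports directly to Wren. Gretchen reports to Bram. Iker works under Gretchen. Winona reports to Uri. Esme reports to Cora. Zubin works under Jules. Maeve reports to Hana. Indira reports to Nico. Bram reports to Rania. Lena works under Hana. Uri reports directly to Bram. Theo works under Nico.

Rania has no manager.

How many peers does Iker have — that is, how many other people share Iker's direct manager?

3

Iker reports to Gretchen. Gretchen's other direct reports are Kestrel, Gunnar, Zaid — 3 peers.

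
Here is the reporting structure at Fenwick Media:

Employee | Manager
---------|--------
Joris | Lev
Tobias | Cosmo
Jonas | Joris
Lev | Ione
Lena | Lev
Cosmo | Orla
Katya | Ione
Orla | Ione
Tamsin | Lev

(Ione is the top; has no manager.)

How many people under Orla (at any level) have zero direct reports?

1

The only person in Orla's organization with no one reporting to them is Tobias. That is 1.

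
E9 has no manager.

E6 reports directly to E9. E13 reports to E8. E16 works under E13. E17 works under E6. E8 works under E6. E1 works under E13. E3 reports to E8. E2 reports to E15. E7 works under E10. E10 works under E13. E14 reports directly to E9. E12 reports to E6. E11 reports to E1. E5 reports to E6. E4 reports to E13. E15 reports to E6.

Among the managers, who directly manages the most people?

Direct-report counts: E9 has 2; E6 has 5; E15 has 1; E8 has 2; E13 has 4; E1 has 1; E10 has 1. The largest is 5, held by E6.

E6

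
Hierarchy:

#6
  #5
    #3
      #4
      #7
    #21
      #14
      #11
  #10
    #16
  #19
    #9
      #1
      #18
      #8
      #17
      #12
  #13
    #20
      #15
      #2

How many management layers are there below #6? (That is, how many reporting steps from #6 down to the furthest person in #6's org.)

3

The longest chain under #6 runs #6 → #13 → #20 → #2, which is 3 levels below #6.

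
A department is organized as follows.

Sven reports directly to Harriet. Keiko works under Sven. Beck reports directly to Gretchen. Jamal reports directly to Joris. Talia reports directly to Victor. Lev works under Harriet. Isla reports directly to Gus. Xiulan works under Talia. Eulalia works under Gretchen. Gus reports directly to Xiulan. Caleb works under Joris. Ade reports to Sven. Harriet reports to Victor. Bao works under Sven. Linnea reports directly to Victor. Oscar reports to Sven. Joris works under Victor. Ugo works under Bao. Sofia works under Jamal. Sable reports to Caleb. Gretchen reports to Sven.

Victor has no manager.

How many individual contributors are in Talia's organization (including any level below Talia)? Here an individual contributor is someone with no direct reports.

The only person in Talia's organization with no one reporting to them is Isla. That is 1.

1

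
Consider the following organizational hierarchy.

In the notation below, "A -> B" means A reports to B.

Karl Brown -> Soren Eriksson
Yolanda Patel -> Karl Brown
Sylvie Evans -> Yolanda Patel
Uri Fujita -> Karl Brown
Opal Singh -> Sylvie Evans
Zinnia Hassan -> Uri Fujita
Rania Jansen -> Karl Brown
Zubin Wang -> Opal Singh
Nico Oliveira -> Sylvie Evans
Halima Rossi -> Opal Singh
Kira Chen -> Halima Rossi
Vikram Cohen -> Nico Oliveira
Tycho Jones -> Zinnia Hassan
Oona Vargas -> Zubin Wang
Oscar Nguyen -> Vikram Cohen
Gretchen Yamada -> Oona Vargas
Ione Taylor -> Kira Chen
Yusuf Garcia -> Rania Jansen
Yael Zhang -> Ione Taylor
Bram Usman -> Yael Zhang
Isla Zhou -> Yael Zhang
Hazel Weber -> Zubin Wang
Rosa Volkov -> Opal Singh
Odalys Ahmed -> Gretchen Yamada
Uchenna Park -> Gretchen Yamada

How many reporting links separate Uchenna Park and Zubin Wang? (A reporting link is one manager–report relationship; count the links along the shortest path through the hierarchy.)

Uchenna Park is in Zubin Wang's organization: the chain from Uchenna Park up to Zubin Wang is Uchenna Park → Gretchen Yamada → Oona Vargas → Zubin Wang, which is 3 links.

3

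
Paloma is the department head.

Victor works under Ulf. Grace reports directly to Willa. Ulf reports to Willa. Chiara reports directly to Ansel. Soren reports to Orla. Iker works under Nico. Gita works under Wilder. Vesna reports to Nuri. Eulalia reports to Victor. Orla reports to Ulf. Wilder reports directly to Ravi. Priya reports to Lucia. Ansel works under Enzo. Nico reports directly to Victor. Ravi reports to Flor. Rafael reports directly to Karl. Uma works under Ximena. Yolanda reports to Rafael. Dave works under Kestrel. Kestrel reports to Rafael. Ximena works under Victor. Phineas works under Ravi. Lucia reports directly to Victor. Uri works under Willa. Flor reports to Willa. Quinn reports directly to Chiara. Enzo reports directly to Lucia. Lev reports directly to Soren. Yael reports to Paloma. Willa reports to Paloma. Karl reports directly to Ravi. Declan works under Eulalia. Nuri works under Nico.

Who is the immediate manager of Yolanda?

Yolanda reports directly to Rafael.

Rafael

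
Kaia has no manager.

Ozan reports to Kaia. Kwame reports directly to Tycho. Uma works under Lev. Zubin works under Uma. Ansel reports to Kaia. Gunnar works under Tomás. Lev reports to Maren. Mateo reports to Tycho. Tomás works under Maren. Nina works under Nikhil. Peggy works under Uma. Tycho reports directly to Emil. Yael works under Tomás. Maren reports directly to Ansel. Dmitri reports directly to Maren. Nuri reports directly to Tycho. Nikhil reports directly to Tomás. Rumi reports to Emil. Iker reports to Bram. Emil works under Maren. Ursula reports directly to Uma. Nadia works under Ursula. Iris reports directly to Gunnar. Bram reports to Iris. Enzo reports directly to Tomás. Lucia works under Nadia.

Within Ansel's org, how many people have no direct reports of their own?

12

The people in Ansel's organization with no one reporting to them are Dmitri, Enzo, Yael, Nina, Iker, Rumi, Nuri, Kwame, Mateo, Peggy, Lucia, Zubin. That is 12.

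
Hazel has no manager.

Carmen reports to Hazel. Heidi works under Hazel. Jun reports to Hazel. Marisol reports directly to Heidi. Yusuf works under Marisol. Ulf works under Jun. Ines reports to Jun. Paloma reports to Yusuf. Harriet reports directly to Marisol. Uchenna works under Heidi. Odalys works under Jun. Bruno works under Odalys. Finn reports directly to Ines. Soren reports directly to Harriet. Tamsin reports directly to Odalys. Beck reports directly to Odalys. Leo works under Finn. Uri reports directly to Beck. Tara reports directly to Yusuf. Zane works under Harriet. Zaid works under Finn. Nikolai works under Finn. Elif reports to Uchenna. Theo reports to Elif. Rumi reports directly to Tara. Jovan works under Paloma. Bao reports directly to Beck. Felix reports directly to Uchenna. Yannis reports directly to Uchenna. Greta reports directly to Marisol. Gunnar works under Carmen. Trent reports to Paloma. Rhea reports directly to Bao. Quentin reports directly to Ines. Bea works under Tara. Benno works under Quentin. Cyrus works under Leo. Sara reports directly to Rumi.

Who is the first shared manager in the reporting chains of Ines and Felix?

Hazel

Ines's chain of managers is Jun, Hazel. Felix's chain of managers is Uchenna, Heidi, Hazel. The first manager that appears in both chains is Hazel.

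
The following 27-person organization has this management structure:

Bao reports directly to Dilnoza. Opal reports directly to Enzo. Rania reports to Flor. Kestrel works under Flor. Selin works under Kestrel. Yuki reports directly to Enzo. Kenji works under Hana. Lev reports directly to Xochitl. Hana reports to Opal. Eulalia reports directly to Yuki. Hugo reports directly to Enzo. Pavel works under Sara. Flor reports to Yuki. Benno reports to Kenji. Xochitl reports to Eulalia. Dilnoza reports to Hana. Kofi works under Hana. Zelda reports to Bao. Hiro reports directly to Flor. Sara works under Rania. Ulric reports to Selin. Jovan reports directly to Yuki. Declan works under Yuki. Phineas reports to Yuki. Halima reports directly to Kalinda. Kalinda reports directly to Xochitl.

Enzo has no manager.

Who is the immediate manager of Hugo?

Enzo

Hugo reports directly to Enzo.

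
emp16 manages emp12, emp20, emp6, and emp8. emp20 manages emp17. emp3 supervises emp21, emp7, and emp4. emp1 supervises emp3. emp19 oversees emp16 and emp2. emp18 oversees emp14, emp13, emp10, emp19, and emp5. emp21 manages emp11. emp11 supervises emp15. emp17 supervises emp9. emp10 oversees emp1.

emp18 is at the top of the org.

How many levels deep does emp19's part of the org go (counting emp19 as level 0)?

The longest chain under emp19 runs emp19 → emp16 → emp20 → emp17 → emp9, which is 4 levels below emp19.

4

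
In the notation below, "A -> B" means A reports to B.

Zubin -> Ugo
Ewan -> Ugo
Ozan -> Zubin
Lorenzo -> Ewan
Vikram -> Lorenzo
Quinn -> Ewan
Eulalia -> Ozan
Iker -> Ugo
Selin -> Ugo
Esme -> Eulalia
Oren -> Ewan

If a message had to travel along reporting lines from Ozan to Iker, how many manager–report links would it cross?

3

Ozan is 2 levels below Ugo, and Iker is 1 level below Ugo (their lowest common manager). The shortest path runs up from Ozan to Ugo and back down to Iker: 2 + 1 = 3 links.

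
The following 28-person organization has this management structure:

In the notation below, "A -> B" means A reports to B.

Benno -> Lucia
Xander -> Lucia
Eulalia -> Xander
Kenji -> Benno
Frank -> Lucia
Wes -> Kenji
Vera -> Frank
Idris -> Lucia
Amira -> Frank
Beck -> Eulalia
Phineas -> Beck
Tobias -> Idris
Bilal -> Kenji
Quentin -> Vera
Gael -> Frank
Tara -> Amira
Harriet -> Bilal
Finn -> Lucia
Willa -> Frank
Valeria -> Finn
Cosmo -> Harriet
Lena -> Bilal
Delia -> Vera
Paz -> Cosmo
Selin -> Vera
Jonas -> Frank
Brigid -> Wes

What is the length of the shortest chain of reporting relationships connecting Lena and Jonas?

Lena is 4 levels below Lucia, and Jonas is 2 levels below Lucia (their lowest common manager). The shortest path runs up from Lena to Lucia and back down to Jonas: 4 + 2 = 6 links.

6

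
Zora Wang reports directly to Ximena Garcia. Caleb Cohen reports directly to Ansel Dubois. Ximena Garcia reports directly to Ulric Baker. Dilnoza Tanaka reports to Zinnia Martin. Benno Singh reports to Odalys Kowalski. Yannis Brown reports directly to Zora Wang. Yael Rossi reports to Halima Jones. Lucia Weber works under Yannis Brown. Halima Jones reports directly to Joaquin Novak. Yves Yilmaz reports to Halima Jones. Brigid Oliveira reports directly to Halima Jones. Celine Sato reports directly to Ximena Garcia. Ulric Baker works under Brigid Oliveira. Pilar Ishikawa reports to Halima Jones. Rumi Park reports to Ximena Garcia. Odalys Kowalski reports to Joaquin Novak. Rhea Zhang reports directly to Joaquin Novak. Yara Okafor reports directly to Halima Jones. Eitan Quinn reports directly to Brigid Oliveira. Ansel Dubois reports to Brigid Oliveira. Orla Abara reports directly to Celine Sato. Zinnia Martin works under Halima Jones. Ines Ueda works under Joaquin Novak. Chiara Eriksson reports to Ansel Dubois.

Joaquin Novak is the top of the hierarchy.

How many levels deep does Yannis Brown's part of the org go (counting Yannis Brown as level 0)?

1

The longest chain under Yannis Brown runs Yannis Brown → Lucia Weber, which is 1 level below Yannis Brown.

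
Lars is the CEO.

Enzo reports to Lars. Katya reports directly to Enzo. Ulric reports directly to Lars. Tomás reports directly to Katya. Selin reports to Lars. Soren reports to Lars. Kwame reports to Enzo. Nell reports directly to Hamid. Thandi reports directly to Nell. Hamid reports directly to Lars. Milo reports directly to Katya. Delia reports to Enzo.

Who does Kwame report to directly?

Kwame reports directly to Enzo.

Enzo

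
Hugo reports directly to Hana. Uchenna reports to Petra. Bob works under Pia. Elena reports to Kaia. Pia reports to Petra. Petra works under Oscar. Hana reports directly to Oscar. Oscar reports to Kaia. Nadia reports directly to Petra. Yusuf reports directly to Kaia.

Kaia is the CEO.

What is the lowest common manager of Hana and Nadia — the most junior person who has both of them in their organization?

Oscar

Hana's chain of managers is Oscar, Kaia. Nadia's chain of managers is Petra, Oscar, Kaia. The first manager that appears in both chains is Oscar.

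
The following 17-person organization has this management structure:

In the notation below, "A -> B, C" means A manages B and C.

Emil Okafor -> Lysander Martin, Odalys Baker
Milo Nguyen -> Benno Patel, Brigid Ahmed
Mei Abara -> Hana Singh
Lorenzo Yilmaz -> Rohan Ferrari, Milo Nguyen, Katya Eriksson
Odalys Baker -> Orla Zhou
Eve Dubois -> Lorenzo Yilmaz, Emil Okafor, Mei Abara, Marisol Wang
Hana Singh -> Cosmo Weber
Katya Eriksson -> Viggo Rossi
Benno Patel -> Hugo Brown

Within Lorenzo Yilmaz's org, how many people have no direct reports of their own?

4

The people in Lorenzo Yilmaz's organization with no one reporting to them are Viggo Rossi, Brigid Ahmed, Hugo Brown, Rohan Ferrari. That is 4.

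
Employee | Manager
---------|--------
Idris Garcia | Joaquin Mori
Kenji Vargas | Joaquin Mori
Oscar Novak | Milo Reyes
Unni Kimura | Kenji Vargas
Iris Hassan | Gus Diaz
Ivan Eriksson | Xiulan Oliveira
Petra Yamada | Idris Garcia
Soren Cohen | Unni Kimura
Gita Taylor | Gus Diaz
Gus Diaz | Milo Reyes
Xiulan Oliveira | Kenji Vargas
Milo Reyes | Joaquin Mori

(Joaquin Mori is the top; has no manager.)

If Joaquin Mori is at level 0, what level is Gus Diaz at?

Chain from Gus Diaz up to Joaquin Mori: Gus Diaz → Milo Reyes → Joaquin Mori. That is 2 steps up, so Gus Diaz is 2 levels below Joaquin Mori.

2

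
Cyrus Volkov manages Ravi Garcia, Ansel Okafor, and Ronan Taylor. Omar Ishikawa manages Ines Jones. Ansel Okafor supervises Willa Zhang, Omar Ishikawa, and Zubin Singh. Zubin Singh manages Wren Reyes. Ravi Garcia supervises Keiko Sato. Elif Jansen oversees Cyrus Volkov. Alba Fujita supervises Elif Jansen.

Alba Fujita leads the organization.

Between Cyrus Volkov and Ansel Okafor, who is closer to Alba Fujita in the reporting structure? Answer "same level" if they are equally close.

Cyrus Volkov is 2 levels below Alba Fujita; Ansel Okafor is 3. Cyrus Volkov is higher.

Cyrus Volkov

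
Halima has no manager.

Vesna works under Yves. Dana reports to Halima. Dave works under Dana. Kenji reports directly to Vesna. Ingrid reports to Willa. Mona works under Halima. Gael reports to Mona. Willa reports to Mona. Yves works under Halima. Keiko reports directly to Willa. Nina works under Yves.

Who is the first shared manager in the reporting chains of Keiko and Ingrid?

Willa

Keiko's chain of managers is Willa, Mona, Halima. Ingrid's chain of managers is Willa, Mona, Halima. The first manager that appears in both chains is Willa.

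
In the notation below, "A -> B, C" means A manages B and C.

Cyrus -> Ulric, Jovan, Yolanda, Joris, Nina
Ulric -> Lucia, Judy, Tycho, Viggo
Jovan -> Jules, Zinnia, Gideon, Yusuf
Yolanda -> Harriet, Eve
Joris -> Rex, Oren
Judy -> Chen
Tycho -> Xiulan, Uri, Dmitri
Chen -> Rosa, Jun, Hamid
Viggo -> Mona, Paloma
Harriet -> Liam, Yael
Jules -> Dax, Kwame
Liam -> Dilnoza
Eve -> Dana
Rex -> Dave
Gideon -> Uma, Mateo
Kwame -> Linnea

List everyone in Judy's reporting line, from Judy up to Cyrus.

Judy -> Ulric -> Cyrus

Judy reports to Ulric. Ulric reports to Cyrus. Cyrus is at the top.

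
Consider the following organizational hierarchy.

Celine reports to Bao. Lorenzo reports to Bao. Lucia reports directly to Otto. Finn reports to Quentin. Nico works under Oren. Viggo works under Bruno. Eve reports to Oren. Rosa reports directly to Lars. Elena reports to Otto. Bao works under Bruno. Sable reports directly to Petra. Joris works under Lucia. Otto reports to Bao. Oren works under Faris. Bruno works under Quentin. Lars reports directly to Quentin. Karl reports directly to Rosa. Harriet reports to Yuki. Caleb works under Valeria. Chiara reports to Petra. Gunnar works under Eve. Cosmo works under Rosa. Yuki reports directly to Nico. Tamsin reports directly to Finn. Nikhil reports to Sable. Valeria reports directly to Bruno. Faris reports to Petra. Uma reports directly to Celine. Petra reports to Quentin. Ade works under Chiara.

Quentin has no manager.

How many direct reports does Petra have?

3

Petra directly manages Chiara, Faris, Sable. That is 3 direct reports.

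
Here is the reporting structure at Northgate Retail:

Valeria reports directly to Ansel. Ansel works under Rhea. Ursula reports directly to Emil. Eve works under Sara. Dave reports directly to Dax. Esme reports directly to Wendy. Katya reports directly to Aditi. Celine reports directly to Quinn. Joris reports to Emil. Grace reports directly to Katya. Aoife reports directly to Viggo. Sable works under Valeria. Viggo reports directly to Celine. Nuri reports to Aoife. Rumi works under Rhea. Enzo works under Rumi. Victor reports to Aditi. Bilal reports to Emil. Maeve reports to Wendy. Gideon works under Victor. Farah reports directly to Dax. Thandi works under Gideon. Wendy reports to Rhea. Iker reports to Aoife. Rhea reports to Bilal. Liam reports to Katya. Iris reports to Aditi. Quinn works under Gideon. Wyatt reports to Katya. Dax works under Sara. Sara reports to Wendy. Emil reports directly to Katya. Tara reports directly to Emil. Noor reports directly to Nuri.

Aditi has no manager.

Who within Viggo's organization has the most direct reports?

Aoife

Direct-report counts within Viggo's organization: Viggo has 1; Aoife has 2; Nuri has 1. The largest is 2, held by Aoife.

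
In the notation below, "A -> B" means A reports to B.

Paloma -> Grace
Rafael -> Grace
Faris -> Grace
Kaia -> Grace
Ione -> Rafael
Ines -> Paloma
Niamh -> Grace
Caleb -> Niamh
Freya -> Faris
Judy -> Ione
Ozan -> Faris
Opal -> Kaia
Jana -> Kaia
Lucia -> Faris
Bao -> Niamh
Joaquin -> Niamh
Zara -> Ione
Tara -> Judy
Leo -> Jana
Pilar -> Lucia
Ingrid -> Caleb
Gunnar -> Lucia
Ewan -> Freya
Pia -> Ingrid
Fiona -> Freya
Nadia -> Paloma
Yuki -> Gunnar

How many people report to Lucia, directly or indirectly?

3

Lucia directly manages Pilar, Gunnar. Pilar has no reports. Under Gunnar: Yuki (1). So Lucia's organization is 2 direct reports plus everyone under them: 1 + 2 = 3.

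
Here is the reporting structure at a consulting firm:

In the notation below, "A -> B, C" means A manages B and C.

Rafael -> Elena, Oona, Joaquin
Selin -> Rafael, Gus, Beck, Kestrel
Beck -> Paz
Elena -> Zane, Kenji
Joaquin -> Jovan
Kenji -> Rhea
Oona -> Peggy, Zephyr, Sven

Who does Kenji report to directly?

Elena

Kenji reports directly to Elena.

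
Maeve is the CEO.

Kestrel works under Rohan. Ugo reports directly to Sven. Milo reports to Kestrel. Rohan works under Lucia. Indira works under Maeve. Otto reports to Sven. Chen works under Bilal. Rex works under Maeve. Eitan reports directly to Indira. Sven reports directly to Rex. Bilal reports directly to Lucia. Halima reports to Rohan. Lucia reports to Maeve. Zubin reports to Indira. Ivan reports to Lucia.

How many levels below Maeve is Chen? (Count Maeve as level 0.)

Chain from Chen up to Maeve: Chen → Bilal → Lucia → Maeve. That is 3 steps up, so Chen is 3 levels below Maeve.

3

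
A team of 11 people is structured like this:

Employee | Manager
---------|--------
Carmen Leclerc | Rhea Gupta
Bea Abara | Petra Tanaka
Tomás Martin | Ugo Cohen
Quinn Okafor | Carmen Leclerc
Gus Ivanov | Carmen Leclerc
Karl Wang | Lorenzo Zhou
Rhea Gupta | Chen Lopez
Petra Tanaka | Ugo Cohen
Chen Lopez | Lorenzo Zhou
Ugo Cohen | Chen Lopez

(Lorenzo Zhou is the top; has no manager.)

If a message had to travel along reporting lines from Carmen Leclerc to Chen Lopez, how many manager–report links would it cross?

2

Carmen Leclerc is in Chen Lopez's organization: the chain from Carmen Leclerc up to Chen Lopez is Carmen Leclerc → Rhea Gupta → Chen Lopez, which is 2 links.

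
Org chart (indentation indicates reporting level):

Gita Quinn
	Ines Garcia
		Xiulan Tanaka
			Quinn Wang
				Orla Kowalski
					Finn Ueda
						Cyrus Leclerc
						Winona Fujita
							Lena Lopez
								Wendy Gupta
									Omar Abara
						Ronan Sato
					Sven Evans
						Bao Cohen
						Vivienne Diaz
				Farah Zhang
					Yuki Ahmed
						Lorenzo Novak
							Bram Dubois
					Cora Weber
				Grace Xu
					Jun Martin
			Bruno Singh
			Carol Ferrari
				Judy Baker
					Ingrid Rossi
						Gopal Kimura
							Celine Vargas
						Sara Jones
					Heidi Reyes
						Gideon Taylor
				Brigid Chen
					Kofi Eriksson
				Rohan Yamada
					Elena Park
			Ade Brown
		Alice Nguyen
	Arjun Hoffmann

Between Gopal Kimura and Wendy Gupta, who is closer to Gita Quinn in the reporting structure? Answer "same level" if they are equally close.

Gopal Kimura is 6 levels below Gita Quinn; Wendy Gupta is 8. Gopal Kimura is higher.

Gopal Kimura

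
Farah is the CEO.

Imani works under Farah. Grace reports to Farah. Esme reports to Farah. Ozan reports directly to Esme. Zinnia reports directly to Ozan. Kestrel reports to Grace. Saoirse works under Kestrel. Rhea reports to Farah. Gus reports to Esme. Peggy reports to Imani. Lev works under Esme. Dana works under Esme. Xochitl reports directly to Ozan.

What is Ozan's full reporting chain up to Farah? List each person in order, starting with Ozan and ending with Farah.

Ozan -> Esme -> Farah

Ozan reports to Esme. Esme reports to Farah. Farah is at the top.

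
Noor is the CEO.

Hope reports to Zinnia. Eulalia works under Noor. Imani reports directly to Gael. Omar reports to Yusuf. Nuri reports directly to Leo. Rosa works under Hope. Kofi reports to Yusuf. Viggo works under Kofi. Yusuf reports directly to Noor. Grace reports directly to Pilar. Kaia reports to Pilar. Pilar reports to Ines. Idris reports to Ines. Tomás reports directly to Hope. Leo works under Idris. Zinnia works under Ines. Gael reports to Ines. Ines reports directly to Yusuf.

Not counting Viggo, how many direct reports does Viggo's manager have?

Viggo reports to Kofi, and Kofi has no other direct reports. Viggo has 0 peers.

0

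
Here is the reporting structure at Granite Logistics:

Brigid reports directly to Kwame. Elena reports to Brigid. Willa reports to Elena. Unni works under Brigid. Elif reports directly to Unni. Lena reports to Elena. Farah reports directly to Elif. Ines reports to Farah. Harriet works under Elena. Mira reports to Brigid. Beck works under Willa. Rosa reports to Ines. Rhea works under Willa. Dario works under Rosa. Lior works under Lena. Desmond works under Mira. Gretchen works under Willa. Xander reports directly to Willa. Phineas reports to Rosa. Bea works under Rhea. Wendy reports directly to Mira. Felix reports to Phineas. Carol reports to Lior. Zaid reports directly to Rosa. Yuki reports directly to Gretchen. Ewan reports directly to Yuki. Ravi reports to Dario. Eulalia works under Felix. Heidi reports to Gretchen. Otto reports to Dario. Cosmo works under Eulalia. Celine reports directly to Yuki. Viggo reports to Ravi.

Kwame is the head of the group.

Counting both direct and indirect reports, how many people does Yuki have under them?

2

Yuki directly manages Ewan, Celine. Ewan has no reports. Celine has no reports. So Yuki's organization is 2 direct reports plus everyone under them: 1 + 1 = 2.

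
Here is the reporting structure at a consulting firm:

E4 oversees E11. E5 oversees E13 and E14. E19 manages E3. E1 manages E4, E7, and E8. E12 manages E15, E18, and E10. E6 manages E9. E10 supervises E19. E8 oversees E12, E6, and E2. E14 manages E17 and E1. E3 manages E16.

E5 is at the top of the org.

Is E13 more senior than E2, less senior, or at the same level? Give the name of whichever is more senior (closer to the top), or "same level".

E13 is 1 level below E5; E2 is 4. E13 is higher.

E13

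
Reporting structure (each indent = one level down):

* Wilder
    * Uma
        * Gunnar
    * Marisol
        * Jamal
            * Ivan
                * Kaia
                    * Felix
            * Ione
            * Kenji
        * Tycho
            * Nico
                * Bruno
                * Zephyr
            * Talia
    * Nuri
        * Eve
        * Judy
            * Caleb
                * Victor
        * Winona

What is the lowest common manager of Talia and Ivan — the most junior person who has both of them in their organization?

Talia's chain of managers is Tycho, Marisol, Wilder. Ivan's chain of managers is Jamal, Marisol, Wilder. The first manager that appears in both chains is Marisol.

Marisol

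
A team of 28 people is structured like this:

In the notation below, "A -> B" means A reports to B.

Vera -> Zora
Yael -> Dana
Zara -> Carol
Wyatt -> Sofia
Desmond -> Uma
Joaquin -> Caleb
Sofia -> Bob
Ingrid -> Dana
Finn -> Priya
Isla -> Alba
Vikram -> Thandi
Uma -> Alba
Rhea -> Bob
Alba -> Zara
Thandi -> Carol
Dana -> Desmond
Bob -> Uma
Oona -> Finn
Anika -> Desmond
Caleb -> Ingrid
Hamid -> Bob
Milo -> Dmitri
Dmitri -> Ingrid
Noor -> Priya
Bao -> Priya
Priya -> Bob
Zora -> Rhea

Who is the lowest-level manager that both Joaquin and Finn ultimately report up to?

Uma

Joaquin's chain of managers is Caleb, Ingrid, Dana, Desmond, Uma, Alba, Zara, Carol. Finn's chain of managers is Priya, Bob, Uma, Alba, Zara, Carol. The first manager that appears in both chains is Uma.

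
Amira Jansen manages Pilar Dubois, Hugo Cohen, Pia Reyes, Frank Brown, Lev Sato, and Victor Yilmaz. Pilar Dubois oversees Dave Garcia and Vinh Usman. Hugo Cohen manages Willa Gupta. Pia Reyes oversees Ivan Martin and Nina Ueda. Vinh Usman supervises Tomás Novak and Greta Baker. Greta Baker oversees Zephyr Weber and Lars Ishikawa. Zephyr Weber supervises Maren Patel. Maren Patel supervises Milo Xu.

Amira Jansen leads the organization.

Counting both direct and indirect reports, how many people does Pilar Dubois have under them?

Pilar Dubois directly manages Dave Garcia, Vinh Usman. Dave Garcia has no reports. Under Vinh Usman: Greta Baker, Zephyr Weber, Maren Patel, Milo Xu, Lars Ishikawa, Tomás Novak (6). So Pilar Dubois's organization is 2 direct reports plus everyone under them: 1 + 7 = 8.

8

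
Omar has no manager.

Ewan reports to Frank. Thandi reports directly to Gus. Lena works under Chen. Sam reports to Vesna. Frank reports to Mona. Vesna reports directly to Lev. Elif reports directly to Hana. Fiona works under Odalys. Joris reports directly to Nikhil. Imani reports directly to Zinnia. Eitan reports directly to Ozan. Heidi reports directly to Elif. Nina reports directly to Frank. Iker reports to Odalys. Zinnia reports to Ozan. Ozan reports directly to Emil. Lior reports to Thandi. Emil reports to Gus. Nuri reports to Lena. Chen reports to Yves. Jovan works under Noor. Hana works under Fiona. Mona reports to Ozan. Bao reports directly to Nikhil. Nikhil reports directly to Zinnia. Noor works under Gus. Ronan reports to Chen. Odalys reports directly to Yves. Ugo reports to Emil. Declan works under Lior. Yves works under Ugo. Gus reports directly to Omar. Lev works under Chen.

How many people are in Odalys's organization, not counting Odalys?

Odalys directly manages Fiona, Iker. Under Fiona: Hana, Elif, Heidi (3). Iker has no reports. So Odalys's organization is 2 direct reports plus everyone under them: 4 + 1 = 5.

5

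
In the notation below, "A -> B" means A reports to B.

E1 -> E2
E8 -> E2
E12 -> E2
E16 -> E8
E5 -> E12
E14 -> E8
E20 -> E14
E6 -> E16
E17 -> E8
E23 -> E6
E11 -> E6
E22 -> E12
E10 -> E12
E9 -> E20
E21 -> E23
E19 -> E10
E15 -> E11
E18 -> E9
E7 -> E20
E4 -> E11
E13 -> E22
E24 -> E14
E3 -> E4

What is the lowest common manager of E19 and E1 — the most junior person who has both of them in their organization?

E19's chain of managers is E10, E12, E2. E1's chain of managers is E2. The first manager that appears in both chains is E2.

E2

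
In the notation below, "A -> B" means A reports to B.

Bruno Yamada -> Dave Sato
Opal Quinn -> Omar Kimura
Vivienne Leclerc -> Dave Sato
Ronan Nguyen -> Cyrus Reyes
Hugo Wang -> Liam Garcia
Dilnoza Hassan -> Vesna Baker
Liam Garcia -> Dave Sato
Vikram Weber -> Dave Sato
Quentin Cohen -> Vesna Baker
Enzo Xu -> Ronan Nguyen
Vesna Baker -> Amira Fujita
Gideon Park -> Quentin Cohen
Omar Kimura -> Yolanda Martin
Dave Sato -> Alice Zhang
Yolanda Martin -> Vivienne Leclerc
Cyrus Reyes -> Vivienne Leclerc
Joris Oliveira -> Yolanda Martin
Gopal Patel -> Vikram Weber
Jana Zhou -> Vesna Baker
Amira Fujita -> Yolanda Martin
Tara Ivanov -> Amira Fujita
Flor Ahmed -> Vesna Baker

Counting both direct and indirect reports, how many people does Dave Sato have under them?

Dave Sato directly manages Vivienne Leclerc, Bruno Yamada, Vikram Weber, Liam Garcia. Under Vivienne Leclerc: Yolanda Martin, Joris Oliveira, Omar Kimura, Opal Quinn, Amira Fujita, Tara Ivanov, Vesna Baker, Jana Zhou, Quentin Cohen, Gideon Park, Dilnoza Hassan, Flor Ahmed, Cyrus Reyes, Ronan Nguyen, Enzo Xu (15). Bruno Yamada has no reports. Under Vikram Weber: Gopal Patel (1). Under Liam Garcia: Hugo Wang (1). So Dave Sato's organization is 4 direct reports plus everyone under them: 16 + 1 + 2 + 2 = 21.

21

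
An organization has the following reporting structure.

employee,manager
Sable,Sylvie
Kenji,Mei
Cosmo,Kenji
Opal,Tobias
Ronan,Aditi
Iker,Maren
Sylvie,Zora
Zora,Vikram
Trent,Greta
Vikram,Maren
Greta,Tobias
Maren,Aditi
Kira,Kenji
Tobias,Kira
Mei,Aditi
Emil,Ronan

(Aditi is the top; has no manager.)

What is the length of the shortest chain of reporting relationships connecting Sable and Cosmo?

Sable is 5 levels below Aditi, and Cosmo is 3 levels below Aditi (their lowest common manager). The shortest path runs up from Sable to Aditi and back down to Cosmo: 5 + 3 = 8 links.

8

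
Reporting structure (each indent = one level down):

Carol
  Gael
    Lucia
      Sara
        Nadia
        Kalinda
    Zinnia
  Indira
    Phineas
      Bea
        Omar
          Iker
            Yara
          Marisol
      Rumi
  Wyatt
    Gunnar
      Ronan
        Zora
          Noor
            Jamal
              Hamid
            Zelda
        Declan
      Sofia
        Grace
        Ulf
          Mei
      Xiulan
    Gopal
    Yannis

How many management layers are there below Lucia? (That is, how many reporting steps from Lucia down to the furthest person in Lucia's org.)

2

The longest chain under Lucia runs Lucia → Sara → Kalinda, which is 2 levels below Lucia.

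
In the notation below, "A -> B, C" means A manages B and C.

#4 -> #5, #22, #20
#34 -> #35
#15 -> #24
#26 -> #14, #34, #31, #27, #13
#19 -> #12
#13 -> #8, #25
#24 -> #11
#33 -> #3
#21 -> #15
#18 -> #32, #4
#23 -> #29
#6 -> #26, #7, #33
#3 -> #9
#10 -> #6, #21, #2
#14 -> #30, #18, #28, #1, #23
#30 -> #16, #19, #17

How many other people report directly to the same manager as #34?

4

#34 reports to #26. #26's other direct reports are #14, #31, #27, #13 — 4 peers.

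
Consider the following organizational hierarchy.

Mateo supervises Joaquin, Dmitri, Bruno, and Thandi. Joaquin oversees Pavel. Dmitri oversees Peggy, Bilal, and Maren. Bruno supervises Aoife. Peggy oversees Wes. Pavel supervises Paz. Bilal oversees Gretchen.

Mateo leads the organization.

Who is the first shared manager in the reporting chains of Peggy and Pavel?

Mateo

Peggy's chain of managers is Dmitri, Mateo. Pavel's chain of managers is Joaquin, Mateo. The first manager that appears in both chains is Mateo.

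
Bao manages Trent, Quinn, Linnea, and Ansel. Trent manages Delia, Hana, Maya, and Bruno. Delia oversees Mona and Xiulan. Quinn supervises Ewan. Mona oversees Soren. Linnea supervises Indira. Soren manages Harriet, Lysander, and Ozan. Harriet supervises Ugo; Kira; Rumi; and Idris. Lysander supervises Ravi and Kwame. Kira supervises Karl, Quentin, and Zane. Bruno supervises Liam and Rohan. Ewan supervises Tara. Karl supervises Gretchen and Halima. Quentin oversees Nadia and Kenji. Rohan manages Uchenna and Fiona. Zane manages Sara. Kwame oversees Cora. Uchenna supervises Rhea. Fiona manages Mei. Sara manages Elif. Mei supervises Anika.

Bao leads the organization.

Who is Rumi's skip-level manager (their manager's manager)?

Soren

Rumi reports to Harriet, and Harriet reports to Soren. So Rumi's skip-level manager is Soren.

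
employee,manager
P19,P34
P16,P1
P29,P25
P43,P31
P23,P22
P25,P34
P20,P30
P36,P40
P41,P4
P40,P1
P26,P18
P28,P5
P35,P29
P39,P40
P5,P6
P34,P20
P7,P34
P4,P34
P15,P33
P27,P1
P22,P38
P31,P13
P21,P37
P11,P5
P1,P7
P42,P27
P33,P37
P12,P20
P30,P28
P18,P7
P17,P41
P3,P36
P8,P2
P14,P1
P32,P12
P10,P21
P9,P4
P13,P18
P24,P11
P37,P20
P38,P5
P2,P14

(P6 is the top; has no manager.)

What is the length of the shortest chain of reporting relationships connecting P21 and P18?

P21 is 2 levels below P20, and P18 is 3 levels below P20 (their lowest common manager). The shortest path runs up from P21 to P20 and back down to P18: 2 + 3 = 5 links.

5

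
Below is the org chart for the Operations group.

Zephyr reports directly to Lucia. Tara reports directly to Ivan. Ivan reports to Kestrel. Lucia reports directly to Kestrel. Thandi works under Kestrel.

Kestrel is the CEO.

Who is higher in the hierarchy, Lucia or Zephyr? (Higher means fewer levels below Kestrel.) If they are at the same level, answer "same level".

Lucia is 1 level below Kestrel; Zephyr is 2. Lucia is higher.

Lucia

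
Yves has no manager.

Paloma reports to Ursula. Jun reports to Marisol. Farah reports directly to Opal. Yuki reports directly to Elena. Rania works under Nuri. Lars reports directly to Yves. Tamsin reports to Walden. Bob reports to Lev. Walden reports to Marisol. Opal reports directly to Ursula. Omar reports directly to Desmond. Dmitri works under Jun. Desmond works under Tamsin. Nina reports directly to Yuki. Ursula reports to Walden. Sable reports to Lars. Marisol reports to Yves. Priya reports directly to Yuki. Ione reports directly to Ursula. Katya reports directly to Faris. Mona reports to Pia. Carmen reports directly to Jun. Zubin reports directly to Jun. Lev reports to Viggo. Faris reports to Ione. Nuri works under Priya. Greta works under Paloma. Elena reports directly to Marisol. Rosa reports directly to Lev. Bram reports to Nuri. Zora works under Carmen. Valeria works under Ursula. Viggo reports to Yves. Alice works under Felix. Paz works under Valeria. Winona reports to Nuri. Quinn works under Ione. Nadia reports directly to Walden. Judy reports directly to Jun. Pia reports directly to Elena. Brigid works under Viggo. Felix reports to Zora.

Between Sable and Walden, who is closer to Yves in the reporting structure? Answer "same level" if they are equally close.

same level

Both Sable and Walden are 2 levels below Yves.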